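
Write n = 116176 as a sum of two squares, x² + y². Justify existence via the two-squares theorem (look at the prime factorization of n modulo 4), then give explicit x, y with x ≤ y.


Step 1: Factor n = 116176 = 2^4 · 53 · 137.
Step 2: Check the mod-4 condition on each prime factor: 2 = 2 (special); 53 ≡ 1 (mod 4), exponent 1; 137 ≡ 1 (mod 4), exponent 1.
All primes ≡ 3 (mod 4) appear to even exponent (or don't appear), so by the two-squares theorem n IS expressible as a sum of two squares.
Step 3: Build a representation. Group n = k² · m with k = 4 and m = 53 · 137 = 7261 (a product of primes ≡ 1 (mod 4)); a representation of m scales to one of n via (k·x)² + (k·y)² = k²(x² + y²). Each prime p ≡ 1 (mod 4) is itself a sum of two squares; find a² by testing p − a² for a perfect square:
  53: 53 − 1² = 52, 53 − 2² = 49 = 7² ⇒ 53 = 2² + 7².
  137: 137 − 1² = 136, 137 − 2² = 133, 137 − 3² = 128, 137 − 4² = 121 = 11² ⇒ 137 = 4² + 11².
  Combine using the Brahmagupta–Fibonacci identity (a² + b²)(c² + d²) = (ac − bd)² + (ad + bc)² = (ac + bd)² + (ad − bc)²:
  53 · 137 = 7261: from (2² + 7²)(4² + 11²), take (2·4 − 7·11, 2·11 + 7·4) = (8 − 77, 22 + 28) = (-69, 50); dropping signs (only squares matter) gives (69, 50); check 69² + 50² = 4761 + 2500 = 7261 ✓.
  Scale by k = 4: (4·69, 4·50) = (276, 200).
Step 4: Order so x ≤ y and verify: 200² + 276² = 40000 + 76176 = 116176 = n. ✓

n = 116176 = 200² + 276² (one valid representation with x ≤ y).


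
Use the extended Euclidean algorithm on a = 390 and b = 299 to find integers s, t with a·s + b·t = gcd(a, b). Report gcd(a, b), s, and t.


Euclidean algorithm on (390, 299) — divide until remainder is 0:
  390 = 1 · 299 + 91
  299 = 3 · 91 + 26
  91 = 3 · 26 + 13
  26 = 2 · 13 + 0
gcd(390, 299) = 13.
Track Bezout coefficients alongside the remainders: start with r₀ = 390 = a·1 + b·0 (s = 1, t = 0) and r₁ = 299 = a·0 + b·1 (s = 0, t = 1); each new remainder r_{k+1} = r_{k-1} − q_k·r_k inherits s_{k+1} = s_{k-1} − q_k·s_k, t_{k+1} = t_{k-1} − q_k·t_k, so r_k = a·s_k + b·t_k at every step:
  q = 1: r = 91, s = 1 − 1·0 = 1, t = 0 − 1·1 = -1  (check: 390·1 + 299·(-1) = 91)
  q = 3: r = 26, s = 0 − 3·1 = -3, t = 1 − 3·(-1) = 4  (check: 390·(-3) + 299·4 = 26)
  q = 3: r = 13, s = 1 − 3·(-3) = 10, t = -1 − 3·4 = -13  (check: 390·10 + 299·(-13) = 13)
The row with r = 13 (the gcd) gives the Bezout coefficients s = 10, t = -13.
Result: 390 · (10) + 299 · (-13) = 13.

gcd(390, 299) = 13; s = 10, t = -13 (check: 390·10 + 299·(-13) = 13).


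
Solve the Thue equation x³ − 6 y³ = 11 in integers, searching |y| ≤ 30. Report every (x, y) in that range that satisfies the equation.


The equation is x³ - 6y³ = 11. For fixed y, x³ = 6·y³ + 11, so a solution requires the RHS to be a perfect cube.
Strategy: iterate y from -30 to 30, compute RHS = 6·y³ + 11, and check whether it is a (positive or negative) perfect cube.
Check small values of y:
  y = 0: RHS = 11 is not a perfect cube.
  y = 1: RHS = 17 is not a perfect cube.
  y = -1: RHS = 5 is not a perfect cube.
  y = 2: RHS = 59 is not a perfect cube.
  y = -2: RHS = -37 is not a perfect cube.
  y = 3: RHS = 173 is not a perfect cube.
  y = -3: RHS = -151 is not a perfect cube.
Continuing the search up to |y| = 30 finds no solutions either.
No (x, y) in the scanned range satisfies the equation.

No integer solutions with |y| ≤ 30.


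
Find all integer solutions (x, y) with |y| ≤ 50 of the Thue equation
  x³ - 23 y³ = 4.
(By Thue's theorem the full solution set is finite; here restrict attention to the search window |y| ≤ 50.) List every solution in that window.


The equation is x³ - 23y³ = 4. For fixed y, x³ = 23·y³ + 4, so a solution requires the RHS to be a perfect cube.
Strategy: iterate y from -50 to 50, compute RHS = 23·y³ + 4, and check whether it is a (positive or negative) perfect cube.
Check small values of y:
  y = 0: RHS = 4 is not a perfect cube.
  y = 1: RHS = 27 = (3)³ ⇒ x = 3 works.
  y = -1: RHS = -19 is not a perfect cube.
  y = 2: RHS = 188 is not a perfect cube.
  y = -2: RHS = -180 is not a perfect cube.
  y = 3: RHS = 625 is not a perfect cube.
  y = -3: RHS = -617 is not a perfect cube.
Continuing the search up to |y| = 50 finds no further solutions beyond those listed.
Collected solutions: (3, 1).

Solutions (with |y| ≤ 50): (3, 1).


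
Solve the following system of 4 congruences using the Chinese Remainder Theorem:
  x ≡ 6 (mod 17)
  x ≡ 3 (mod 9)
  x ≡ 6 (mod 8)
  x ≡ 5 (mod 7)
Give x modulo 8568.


Product of moduli M = 17 · 9 · 8 · 7 = 8568.
Merge one congruence at a time:
  Start: x ≡ 6 (mod 17).
  Combine with x ≡ 3 (mod 9); new modulus lcm = 153.
    Write x = 6 + 17·t and substitute into x ≡ 3 (mod 9): 17·t ≡ 3 − 6 = -3 (mod 9).
    Reduce coefficients mod 9: 8·t ≡ 6 (mod 9).
    The inverse of 8 mod 9 is 8 (since 8·8 = 64 = 7·9 + 1), so t ≡ 8·6 = 48 ≡ 3 (mod 9).
    Then x = 6 + 17·3 = 57, valid modulo lcm(17, 9) = 153: x ≡ 57 (mod 153).
  Combine with x ≡ 6 (mod 8); new modulus lcm = 1224.
    Write x = 57 + 153·t and substitute into x ≡ 6 (mod 8): 153·t ≡ 6 − 57 = -51 (mod 8).
    Reduce coefficients mod 8: 1·t ≡ 5 (mod 8).
    So t ≡ 5 (mod 8).
    Then x = 57 + 153·5 = 822, valid modulo lcm(153, 8) = 1224: x ≡ 822 (mod 1224).
  Combine with x ≡ 5 (mod 7); new modulus lcm = 8568.
    Write x = 822 + 1224·t and substitute into x ≡ 5 (mod 7): 1224·t ≡ 5 − 822 = -817 (mod 7).
    Reduce coefficients mod 7: 6·t ≡ 2 (mod 7).
    The inverse of 6 mod 7 is 6 (since 6·6 = 36 = 5·7 + 1), so t ≡ 6·2 = 12 ≡ 5 (mod 7).
    Then x = 822 + 1224·5 = 6942, valid modulo lcm(1224, 7) = 8568: x ≡ 6942 (mod 8568).
Verify against each original: 6942 mod 17 = 6, 6942 mod 9 = 3, 6942 mod 8 = 6, 6942 mod 7 = 5.

x ≡ 6942 (mod 8568).


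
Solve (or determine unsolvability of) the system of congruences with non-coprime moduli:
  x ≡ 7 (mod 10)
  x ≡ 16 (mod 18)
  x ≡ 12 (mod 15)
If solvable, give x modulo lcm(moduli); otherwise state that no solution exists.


Moduli 10, 18, 15 are not pairwise coprime, so CRT works modulo lcm(m_i) when all pairwise compatibility conditions hold.
Pairwise compatibility: gcd(m_i, m_j) must divide a_i - a_j for every pair.
Merge one congruence at a time:
  Start: x ≡ 7 (mod 10).
  Combine with x ≡ 16 (mod 18): gcd(10, 18) = 2, and 16 - 7 = 9 is NOT divisible by 2.
    ⇒ system is inconsistent (no integer solution).

No solution (the system is inconsistent).


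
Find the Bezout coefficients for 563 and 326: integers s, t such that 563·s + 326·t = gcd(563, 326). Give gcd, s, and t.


Euclidean algorithm on (563, 326) — divide until remainder is 0:
  563 = 1 · 326 + 237
  326 = 1 · 237 + 89
  237 = 2 · 89 + 59
  89 = 1 · 59 + 30
  59 = 1 · 30 + 29
  30 = 1 · 29 + 1
  29 = 29 · 1 + 0
gcd(563, 326) = 1.
Track Bezout coefficients alongside the remainders: start with r₀ = 563 = a·1 + b·0 (s = 1, t = 0) and r₁ = 326 = a·0 + b·1 (s = 0, t = 1); each new remainder r_{k+1} = r_{k-1} − q_k·r_k inherits s_{k+1} = s_{k-1} − q_k·s_k, t_{k+1} = t_{k-1} − q_k·t_k, so r_k = a·s_k + b·t_k at every step:
  q = 1: r = 237, s = 1 − 1·0 = 1, t = 0 − 1·1 = -1  (check: 563·1 + 326·(-1) = 237)
  q = 1: r = 89, s = 0 − 1·1 = -1, t = 1 − 1·(-1) = 2  (check: 563·(-1) + 326·2 = 89)
  q = 2: r = 59, s = 1 − 2·(-1) = 3, t = -1 − 2·2 = -5  (check: 563·3 + 326·(-5) = 59)
  q = 1: r = 30, s = -1 − 1·3 = -4, t = 2 − 1·(-5) = 7  (check: 563·(-4) + 326·7 = 30)
  q = 1: r = 29, s = 3 − 1·(-4) = 7, t = -5 − 1·7 = -12  (check: 563·7 + 326·(-12) = 29)
  q = 1: r = 1, s = -4 − 1·7 = -11, t = 7 − 1·(-12) = 19  (check: 563·(-11) + 326·19 = 1)
The row with r = 1 (the gcd) gives the Bezout coefficients s = -11, t = 19.
Result: 563 · (-11) + 326 · (19) = 1.

gcd(563, 326) = 1; s = -11, t = 19 (check: 563·(-11) + 326·19 = 1).


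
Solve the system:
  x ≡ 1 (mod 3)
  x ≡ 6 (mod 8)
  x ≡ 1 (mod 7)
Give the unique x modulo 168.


Moduli 3, 8, 7 are pairwise coprime; by CRT there is a unique solution modulo M = 3 · 8 · 7 = 168.
Solve pairwise, accumulating the modulus:
  Start with x ≡ 1 (mod 3).
  Combine with x ≡ 6 (mod 8): since gcd(3, 8) = 1, we get a unique residue mod 24.
    Write x = 1 + 3·t and substitute into x ≡ 6 (mod 8): 3·t ≡ 6 − 1 = 5 (mod 8).
    The inverse of 3 mod 8 is 3 (since 3·3 = 9 = 1·8 + 1), so t ≡ 3·5 = 15 ≡ 7 (mod 8).
    Then x = 1 + 3·7 = 22, valid modulo lcm(3, 8) = 24: x ≡ 22 (mod 24).
  Combine with x ≡ 1 (mod 7): since gcd(24, 7) = 1, we get a unique residue mod 168.
    Write x = 22 + 24·t and substitute into x ≡ 1 (mod 7): 24·t ≡ 1 − 22 = -21 (mod 7).
    Reduce coefficients mod 7: 3·t ≡ 0 (mod 7).
    The inverse of 3 mod 7 is 5 (since 3·5 = 15 = 2·7 + 1), so t ≡ 5·0 = 0 ≡ 0 (mod 7).
    Then x = 22 + 24·0 = 22, valid modulo lcm(24, 7) = 168: x ≡ 22 (mod 168).
Verify: 22 mod 3 = 1 ✓, 22 mod 8 = 6 ✓, 22 mod 7 = 1 ✓.

x ≡ 22 (mod 168).


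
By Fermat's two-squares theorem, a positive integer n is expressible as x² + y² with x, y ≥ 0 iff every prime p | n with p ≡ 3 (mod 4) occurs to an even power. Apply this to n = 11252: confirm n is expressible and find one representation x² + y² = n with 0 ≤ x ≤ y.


Step 1: Factor n = 11252 = 2^2 · 29 · 97.
Step 2: Check the mod-4 condition on each prime factor: 2 = 2 (special); 29 ≡ 1 (mod 4), exponent 1; 97 ≡ 1 (mod 4), exponent 1.
All primes ≡ 3 (mod 4) appear to even exponent (or don't appear), so by the two-squares theorem n IS expressible as a sum of two squares.
Step 3: Build a representation. Group n = k² · m with k = 2 and m = 29 · 97 = 2813 (a product of primes ≡ 1 (mod 4)); a representation of m scales to one of n via (k·x)² + (k·y)² = k²(x² + y²). Each prime p ≡ 1 (mod 4) is itself a sum of two squares; find a² by testing p − a² for a perfect square:
  29: 29 − 1² = 28, 29 − 2² = 25 = 5² ⇒ 29 = 2² + 5².
  97: 97 − 1² = 96, 97 − 2² = 93, 97 − 3² = 88, 97 − 4² = 81 = 9² ⇒ 97 = 4² + 9².
  Combine using the Brahmagupta–Fibonacci identity (a² + b²)(c² + d²) = (ac − bd)² + (ad + bc)² = (ac + bd)² + (ad − bc)²:
  29 · 97 = 2813: from (2² + 5²)(4² + 9²), take (2·4 − 5·9, 2·9 + 5·4) = (8 − 45, 18 + 20) = (-37, 38); dropping signs (only squares matter) gives (37, 38); check 37² + 38² = 1369 + 1444 = 2813 ✓.
  Scale by k = 2: (2·37, 2·38) = (74, 76).
Step 4: Order so x ≤ y and verify: 74² + 76² = 5476 + 5776 = 11252 = n. ✓

n = 11252 = 74² + 76² (one valid representation with x ≤ y).


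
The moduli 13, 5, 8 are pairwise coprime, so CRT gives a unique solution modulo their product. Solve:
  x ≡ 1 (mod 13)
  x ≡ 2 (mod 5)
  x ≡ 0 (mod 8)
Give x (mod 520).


Moduli 13, 5, 8 are pairwise coprime; by CRT there is a unique solution modulo M = 13 · 5 · 8 = 520.
Solve pairwise, accumulating the modulus:
  Start with x ≡ 1 (mod 13).
  Combine with x ≡ 2 (mod 5): since gcd(13, 5) = 1, we get a unique residue mod 65.
    Write x = 1 + 13·t and substitute into x ≡ 2 (mod 5): 13·t ≡ 2 − 1 = 1 (mod 5).
    Reduce coefficients mod 5: 3·t ≡ 1 (mod 5).
    The inverse of 3 mod 5 is 2 (since 3·2 = 6 = 1·5 + 1), so t ≡ 2·1 = 2 ≡ 2 (mod 5).
    Then x = 1 + 13·2 = 27, valid modulo lcm(13, 5) = 65: x ≡ 27 (mod 65).
  Combine with x ≡ 0 (mod 8): since gcd(65, 8) = 1, we get a unique residue mod 520.
    Write x = 27 + 65·t and substitute into x ≡ 0 (mod 8): 65·t ≡ 0 − 27 = -27 (mod 8).
    Reduce coefficients mod 8: 1·t ≡ 5 (mod 8).
    So t ≡ 5 (mod 8).
    Then x = 27 + 65·5 = 352, valid modulo lcm(65, 8) = 520: x ≡ 352 (mod 520).
Verify: 352 mod 13 = 1 ✓, 352 mod 5 = 2 ✓, 352 mod 8 = 0 ✓.

x ≡ 352 (mod 520).


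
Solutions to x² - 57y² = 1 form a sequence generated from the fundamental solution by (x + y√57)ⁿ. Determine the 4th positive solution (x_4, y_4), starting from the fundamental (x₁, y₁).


Step 1: Find the fundamental solution (x₁, y₁) of x² - 57y² = 1.
  Expand √57 as a continued fraction. a₀ = ⌊√57⌋ = 7; iterate m_{k+1} = d_k·a_k − m_k, d_{k+1} = (57 − m_{k+1}²)/d_k, a_{k+1} = ⌊(a₀ + m_{k+1})/d_{k+1}⌋ (starting m₀ = 0, d₀ = 1), with convergents p_k = a_k·p_{k-1} + p_{k-2}, q_k = a_k·q_{k-1} + q_{k-2} (p₋₁ = 1, q₋₁ = 0):
  k = 0: a₀ = 7; p₀/q₀ = 7/1; p₀² − 57·q₀² = 49 − 57 = -8.
  k = 1: m = 7, d = 8, a = ⌊(7 + 7)/8⌋ = 1; p/q = (1·7 + 1)/(1·1 + 0) = 8/1; p² − 57·q² = 64 − 57 = 7.
  k = 2: m = 1, d = 7, a = ⌊(7 + 1)/7⌋ = 1; p/q = (1·8 + 7)/(1·1 + 1) = 15/2; p² − 57·q² = 225 − 228 = -3.
  k = 3: m = 6, d = 3, a = ⌊(7 + 6)/3⌋ = 4; p/q = (4·15 + 8)/(4·2 + 1) = 68/9; p² − 57·q² = 4624 − 4617 = 7.
  k = 4: m = 6, d = 7, a = ⌊(7 + 6)/7⌋ = 1; p/q = (1·68 + 15)/(1·9 + 2) = 83/11; p² − 57·q² = 6889 − 6897 = -8.
  k = 5: m = 1, d = 8, a = ⌊(7 + 1)/8⌋ = 1; p/q = (1·83 + 68)/(1·11 + 9) = 151/20; p² − 57·q² = 22801 − 22800 = 1.
  The first convergent with p² − 57·q² = 1 gives the fundamental solution (x₁, y₁) = (151, 20).
Step 2: Apply the recurrence (x_{n+1}, y_{n+1}) = (x₁x_n + 57y₁y_n, x₁y_n + y₁x_n) repeatedly.
  From (x_1, y_1) = (151, 20): x_2 = 151·151 + 57·20·20 = 45601; y_2 = 151·20 + 20·151 = 6040.
  From (x_2, y_2) = (45601, 6040): x_3 = 151·45601 + 57·20·6040 = 13771351; y_3 = 151·6040 + 20·45601 = 1824060.
  From (x_3, y_3) = (13771351, 1824060): x_4 = 151·13771351 + 57·20·1824060 = 4158902401; y_4 = 151·1824060 + 20·13771351 = 550860080.
Step 3: Verify x_4² - 57·y_4² = 17296469181043564801 - 17296469181043564800 = 1 (should be 1). ✓

(x_1, y_1) = (151, 20); (x_4, y_4) = (4158902401, 550860080).


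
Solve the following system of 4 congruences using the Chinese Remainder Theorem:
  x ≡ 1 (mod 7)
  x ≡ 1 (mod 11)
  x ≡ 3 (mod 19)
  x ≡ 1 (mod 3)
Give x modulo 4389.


Product of moduli M = 7 · 11 · 19 · 3 = 4389.
Merge one congruence at a time:
  Start: x ≡ 1 (mod 7).
  Combine with x ≡ 1 (mod 11); new modulus lcm = 77.
    Write x = 1 + 7·t and substitute into x ≡ 1 (mod 11): 7·t ≡ 1 − 1 = 0 (mod 11).
    The inverse of 7 mod 11 is 8 (since 7·8 = 56 = 5·11 + 1), so t ≡ 8·0 = 0 ≡ 0 (mod 11).
    Then x = 1 + 7·0 = 1, valid modulo lcm(7, 11) = 77: x ≡ 1 (mod 77).
  Combine with x ≡ 3 (mod 19); new modulus lcm = 1463.
    Write x = 1 + 77·t and substitute into x ≡ 3 (mod 19): 77·t ≡ 3 − 1 = 2 (mod 19).
    Reduce coefficients mod 19: 1·t ≡ 2 (mod 19).
    So t ≡ 2 (mod 19).
    Then x = 1 + 77·2 = 155, valid modulo lcm(77, 19) = 1463: x ≡ 155 (mod 1463).
  Combine with x ≡ 1 (mod 3); new modulus lcm = 4389.
    Write x = 155 + 1463·t and substitute into x ≡ 1 (mod 3): 1463·t ≡ 1 − 155 = -154 (mod 3).
    Reduce coefficients mod 3: 2·t ≡ 2 (mod 3).
    The inverse of 2 mod 3 is 2 (since 2·2 = 4 = 1·3 + 1), so t ≡ 2·2 = 4 ≡ 1 (mod 3).
    Then x = 155 + 1463·1 = 1618, valid modulo lcm(1463, 3) = 4389: x ≡ 1618 (mod 4389).
Verify against each original: 1618 mod 7 = 1, 1618 mod 11 = 1, 1618 mod 19 = 3, 1618 mod 3 = 1.

x ≡ 1618 (mod 4389).


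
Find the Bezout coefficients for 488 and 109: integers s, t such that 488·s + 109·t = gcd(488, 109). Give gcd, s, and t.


Euclidean algorithm on (488, 109) — divide until remainder is 0:
  488 = 4 · 109 + 52
  109 = 2 · 52 + 5
  52 = 10 · 5 + 2
  5 = 2 · 2 + 1
  2 = 2 · 1 + 0
gcd(488, 109) = 1.
Track Bezout coefficients alongside the remainders: start with r₀ = 488 = a·1 + b·0 (s = 1, t = 0) and r₁ = 109 = a·0 + b·1 (s = 0, t = 1); each new remainder r_{k+1} = r_{k-1} − q_k·r_k inherits s_{k+1} = s_{k-1} − q_k·s_k, t_{k+1} = t_{k-1} − q_k·t_k, so r_k = a·s_k + b·t_k at every step:
  q = 4: r = 52, s = 1 − 4·0 = 1, t = 0 − 4·1 = -4  (check: 488·1 + 109·(-4) = 52)
  q = 2: r = 5, s = 0 − 2·1 = -2, t = 1 − 2·(-4) = 9  (check: 488·(-2) + 109·9 = 5)
  q = 10: r = 2, s = 1 − 10·(-2) = 21, t = -4 − 10·9 = -94  (check: 488·21 + 109·(-94) = 2)
  q = 2: r = 1, s = -2 − 2·21 = -44, t = 9 − 2·(-94) = 197  (check: 488·(-44) + 109·197 = 1)
The row with r = 1 (the gcd) gives the Bezout coefficients s = -44, t = 197.
Result: 488 · (-44) + 109 · (197) = 1.

gcd(488, 109) = 1; s = -44, t = 197 (check: 488·(-44) + 109·197 = 1).


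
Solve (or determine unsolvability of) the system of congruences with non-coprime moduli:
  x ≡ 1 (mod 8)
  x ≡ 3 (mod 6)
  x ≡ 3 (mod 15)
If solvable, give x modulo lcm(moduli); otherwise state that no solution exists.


Moduli 8, 6, 15 are not pairwise coprime, so CRT works modulo lcm(m_i) when all pairwise compatibility conditions hold.
Pairwise compatibility: gcd(m_i, m_j) must divide a_i - a_j for every pair.
Merge one congruence at a time:
  Start: x ≡ 1 (mod 8).
  Combine with x ≡ 3 (mod 6): gcd(8, 6) = 2; 3 - 1 = 2, which IS divisible by 2, so compatible.
    Write x = 1 + 8·t and substitute into x ≡ 3 (mod 6): 8·t ≡ 3 − 1 = 2 (mod 6).
    Divide the congruence (and modulus) by g = 2: 4·t ≡ 1 (mod 3).
    Reduce coefficients mod 3: 1·t ≡ 1 (mod 3).
    So t ≡ 1 (mod 3).
    Then x = 1 + 8·1 = 9, valid modulo lcm(8, 6) = 24: x ≡ 9 (mod 24).
  Combine with x ≡ 3 (mod 15): gcd(24, 15) = 3; 3 - 9 = -6, which IS divisible by 3, so compatible.
    Write x = 9 + 24·t and substitute into x ≡ 3 (mod 15): 24·t ≡ 3 − 9 = -6 (mod 15).
    Divide the congruence (and modulus) by g = 3: 8·t ≡ -2 (mod 5).
    Reduce coefficients mod 5: 3·t ≡ 3 (mod 5).
    The inverse of 3 mod 5 is 2 (since 3·2 = 6 = 1·5 + 1), so t ≡ 2·3 = 6 ≡ 1 (mod 5).
    Then x = 9 + 24·1 = 33, valid modulo lcm(24, 15) = 120: x ≡ 33 (mod 120).
Verify: 33 mod 8 = 1, 33 mod 6 = 3, 33 mod 15 = 3.

x ≡ 33 (mod 120).


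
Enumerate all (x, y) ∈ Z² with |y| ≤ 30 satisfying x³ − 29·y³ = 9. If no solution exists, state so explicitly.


The equation is x³ - 29y³ = 9. For fixed y, x³ = 29·y³ + 9, so a solution requires the RHS to be a perfect cube.
Strategy: iterate y from -30 to 30, compute RHS = 29·y³ + 9, and check whether it is a (positive or negative) perfect cube.
Check small values of y:
  y = 0: RHS = 9 is not a perfect cube.
  y = 1: RHS = 38 is not a perfect cube.
  y = -1: RHS = -20 is not a perfect cube.
  y = 2: RHS = 241 is not a perfect cube.
  y = -2: RHS = -223 is not a perfect cube.
  y = 3: RHS = 792 is not a perfect cube.
  y = -3: RHS = -774 is not a perfect cube.
Continuing the search up to |y| = 30 finds no solutions either.
No (x, y) in the scanned range satisfies the equation.

No integer solutions with |y| ≤ 30.


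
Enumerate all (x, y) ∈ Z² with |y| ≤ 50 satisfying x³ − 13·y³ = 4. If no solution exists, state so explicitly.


The equation is x³ - 13y³ = 4. For fixed y, x³ = 13·y³ + 4, so a solution requires the RHS to be a perfect cube.
Strategy: iterate y from -50 to 50, compute RHS = 13·y³ + 4, and check whether it is a (positive or negative) perfect cube.
Check small values of y:
  y = 0: RHS = 4 is not a perfect cube.
  y = 1: RHS = 17 is not a perfect cube.
  y = -1: RHS = -9 is not a perfect cube.
  y = 2: RHS = 108 is not a perfect cube.
  y = -2: RHS = -100 is not a perfect cube.
  y = 3: RHS = 355 is not a perfect cube.
  y = -3: RHS = -347 is not a perfect cube.
Continuing the search up to |y| = 50 finds no solutions either.
No (x, y) in the scanned range satisfies the equation.

No integer solutions with |y| ≤ 50.


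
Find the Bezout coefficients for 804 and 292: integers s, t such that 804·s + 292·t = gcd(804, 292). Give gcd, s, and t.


Euclidean algorithm on (804, 292) — divide until remainder is 0:
  804 = 2 · 292 + 220
  292 = 1 · 220 + 72
  220 = 3 · 72 + 4
  72 = 18 · 4 + 0
gcd(804, 292) = 4.
Track Bezout coefficients alongside the remainders: start with r₀ = 804 = a·1 + b·0 (s = 1, t = 0) and r₁ = 292 = a·0 + b·1 (s = 0, t = 1); each new remainder r_{k+1} = r_{k-1} − q_k·r_k inherits s_{k+1} = s_{k-1} − q_k·s_k, t_{k+1} = t_{k-1} − q_k·t_k, so r_k = a·s_k + b·t_k at every step:
  q = 2: r = 220, s = 1 − 2·0 = 1, t = 0 − 2·1 = -2  (check: 804·1 + 292·(-2) = 220)
  q = 1: r = 72, s = 0 − 1·1 = -1, t = 1 − 1·(-2) = 3  (check: 804·(-1) + 292·3 = 72)
  q = 3: r = 4, s = 1 − 3·(-1) = 4, t = -2 − 3·3 = -11  (check: 804·4 + 292·(-11) = 4)
The row with r = 4 (the gcd) gives the Bezout coefficients s = 4, t = -11.
Result: 804 · (4) + 292 · (-11) = 4.

gcd(804, 292) = 4; s = 4, t = -11 (check: 804·4 + 292·(-11) = 4).


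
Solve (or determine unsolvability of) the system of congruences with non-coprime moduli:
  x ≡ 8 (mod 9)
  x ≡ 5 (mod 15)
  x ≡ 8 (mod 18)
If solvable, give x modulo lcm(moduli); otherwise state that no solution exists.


Moduli 9, 15, 18 are not pairwise coprime, so CRT works modulo lcm(m_i) when all pairwise compatibility conditions hold.
Pairwise compatibility: gcd(m_i, m_j) must divide a_i - a_j for every pair.
Merge one congruence at a time:
  Start: x ≡ 8 (mod 9).
  Combine with x ≡ 5 (mod 15): gcd(9, 15) = 3; 5 - 8 = -3, which IS divisible by 3, so compatible.
    Write x = 8 + 9·t and substitute into x ≡ 5 (mod 15): 9·t ≡ 5 − 8 = -3 (mod 15).
    Divide the congruence (and modulus) by g = 3: 3·t ≡ -1 (mod 5).
    Reduce coefficients mod 5: 3·t ≡ 4 (mod 5).
    The inverse of 3 mod 5 is 2 (since 3·2 = 6 = 1·5 + 1), so t ≡ 2·4 = 8 ≡ 3 (mod 5).
    Then x = 8 + 9·3 = 35, valid modulo lcm(9, 15) = 45: x ≡ 35 (mod 45).
  Combine with x ≡ 8 (mod 18): gcd(45, 18) = 9; 8 - 35 = -27, which IS divisible by 9, so compatible.
    Write x = 35 + 45·t and substitute into x ≡ 8 (mod 18): 45·t ≡ 8 − 35 = -27 (mod 18).
    Divide the congruence (and modulus) by g = 9: 5·t ≡ -3 (mod 2).
    Reduce coefficients mod 2: 1·t ≡ 1 (mod 2).
    So t ≡ 1 (mod 2).
    Then x = 35 + 45·1 = 80, valid modulo lcm(45, 18) = 90: x ≡ 80 (mod 90).
Verify: 80 mod 9 = 8, 80 mod 15 = 5, 80 mod 18 = 8.

x ≡ 80 (mod 90).


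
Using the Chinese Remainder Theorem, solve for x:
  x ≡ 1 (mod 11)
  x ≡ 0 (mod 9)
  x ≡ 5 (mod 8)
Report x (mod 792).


Moduli 11, 9, 8 are pairwise coprime; by CRT there is a unique solution modulo M = 11 · 9 · 8 = 792.
Solve pairwise, accumulating the modulus:
  Start with x ≡ 1 (mod 11).
  Combine with x ≡ 0 (mod 9): since gcd(11, 9) = 1, we get a unique residue mod 99.
    Write x = 1 + 11·t and substitute into x ≡ 0 (mod 9): 11·t ≡ 0 − 1 = -1 (mod 9).
    Reduce coefficients mod 9: 2·t ≡ 8 (mod 9).
    The inverse of 2 mod 9 is 5 (since 2·5 = 10 = 1·9 + 1), so t ≡ 5·8 = 40 ≡ 4 (mod 9).
    Then x = 1 + 11·4 = 45, valid modulo lcm(11, 9) = 99: x ≡ 45 (mod 99).
  Combine with x ≡ 5 (mod 8): since gcd(99, 8) = 1, we get a unique residue mod 792.
    Write x = 45 + 99·t and substitute into x ≡ 5 (mod 8): 99·t ≡ 5 − 45 = -40 (mod 8).
    Reduce coefficients mod 8: 3·t ≡ 0 (mod 8).
    The inverse of 3 mod 8 is 3 (since 3·3 = 9 = 1·8 + 1), so t ≡ 3·0 = 0 ≡ 0 (mod 8).
    Then x = 45 + 99·0 = 45, valid modulo lcm(99, 8) = 792: x ≡ 45 (mod 792).
Verify: 45 mod 11 = 1 ✓, 45 mod 9 = 0 ✓, 45 mod 8 = 5 ✓.

x ≡ 45 (mod 792).


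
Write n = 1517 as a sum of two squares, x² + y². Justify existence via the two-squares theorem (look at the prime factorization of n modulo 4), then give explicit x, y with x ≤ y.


Step 1: Factor n = 1517 = 37 · 41.
Step 2: Check the mod-4 condition on each prime factor: 37 ≡ 1 (mod 4), exponent 1; 41 ≡ 1 (mod 4), exponent 1.
All primes ≡ 3 (mod 4) appear to even exponent (or don't appear), so by the two-squares theorem n IS expressible as a sum of two squares.
Step 3: Build a representation. Here n = 37 · 41 is a product of primes ≡ 1 (mod 4). Each prime p ≡ 1 (mod 4) is itself a sum of two squares; find a² by testing p − a² for a perfect square:
  37: 37 − 1² = 36 = 6² ⇒ 37 = 1² + 6².
  41: 41 − 1² = 40, 41 − 2² = 37, 41 − 3² = 32, 41 − 4² = 25 = 5² ⇒ 41 = 4² + 5².
  Combine using the Brahmagupta–Fibonacci identity (a² + b²)(c² + d²) = (ac − bd)² + (ad + bc)² = (ac + bd)² + (ad − bc)²:
  37 · 41 = 1517: from (1² + 6²)(4² + 5²), take (1·4 − 6·5, 1·5 + 6·4) = (4 − 30, 5 + 24) = (-26, 29); dropping signs (only squares matter) gives (26, 29); check 26² + 29² = 676 + 841 = 1517 ✓.
Step 4: Order so x ≤ y and verify: 26² + 29² = 676 + 841 = 1517 = n. ✓

n = 1517 = 26² + 29² (one valid representation with x ≤ y).


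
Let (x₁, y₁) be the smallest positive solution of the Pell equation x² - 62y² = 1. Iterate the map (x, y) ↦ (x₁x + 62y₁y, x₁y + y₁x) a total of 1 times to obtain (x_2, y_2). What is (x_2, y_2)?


Step 1: Find the fundamental solution (x₁, y₁) of x² - 62y² = 1.
  Expand √62 as a continued fraction. a₀ = ⌊√62⌋ = 7; iterate m_{k+1} = d_k·a_k − m_k, d_{k+1} = (62 − m_{k+1}²)/d_k, a_{k+1} = ⌊(a₀ + m_{k+1})/d_{k+1}⌋ (starting m₀ = 0, d₀ = 1), with convergents p_k = a_k·p_{k-1} + p_{k-2}, q_k = a_k·q_{k-1} + q_{k-2} (p₋₁ = 1, q₋₁ = 0):
  k = 0: a₀ = 7; p₀/q₀ = 7/1; p₀² − 62·q₀² = 49 − 62 = -13.
  k = 1: m = 7, d = 13, a = ⌊(7 + 7)/13⌋ = 1; p/q = (1·7 + 1)/(1·1 + 0) = 8/1; p² − 62·q² = 64 − 62 = 2.
  k = 2: m = 6, d = 2, a = ⌊(7 + 6)/2⌋ = 6; p/q = (6·8 + 7)/(6·1 + 1) = 55/7; p² − 62·q² = 3025 − 3038 = -13.
  k = 3: m = 6, d = 13, a = ⌊(7 + 6)/13⌋ = 1; p/q = (1·55 + 8)/(1·7 + 1) = 63/8; p² − 62·q² = 3969 − 3968 = 1.
  The first convergent with p² − 62·q² = 1 gives the fundamental solution (x₁, y₁) = (63, 8).
Step 2: Apply the recurrence (x_{n+1}, y_{n+1}) = (x₁x_n + 62y₁y_n, x₁y_n + y₁x_n) repeatedly.
  From (x_1, y_1) = (63, 8): x_2 = 63·63 + 62·8·8 = 7937; y_2 = 63·8 + 8·63 = 1008.
Step 3: Verify x_2² - 62·y_2² = 62995969 - 62995968 = 1 (should be 1). ✓

(x_1, y_1) = (63, 8); (x_2, y_2) = (7937, 1008).


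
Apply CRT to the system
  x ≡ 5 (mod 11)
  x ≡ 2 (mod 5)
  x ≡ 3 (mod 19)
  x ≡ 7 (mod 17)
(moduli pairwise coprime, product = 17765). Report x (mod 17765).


Product of moduli M = 11 · 5 · 19 · 17 = 17765.
Merge one congruence at a time:
  Start: x ≡ 5 (mod 11).
  Combine with x ≡ 2 (mod 5); new modulus lcm = 55.
    Write x = 5 + 11·t and substitute into x ≡ 2 (mod 5): 11·t ≡ 2 − 5 = -3 (mod 5).
    Reduce coefficients mod 5: 1·t ≡ 2 (mod 5).
    So t ≡ 2 (mod 5).
    Then x = 5 + 11·2 = 27, valid modulo lcm(11, 5) = 55: x ≡ 27 (mod 55).
  Combine with x ≡ 3 (mod 19); new modulus lcm = 1045.
    Write x = 27 + 55·t and substitute into x ≡ 3 (mod 19): 55·t ≡ 3 − 27 = -24 (mod 19).
    Reduce coefficients mod 19: 17·t ≡ 14 (mod 19).
    The inverse of 17 mod 19 is 9 (since 17·9 = 153 = 8·19 + 1), so t ≡ 9·14 = 126 ≡ 12 (mod 19).
    Then x = 27 + 55·12 = 687, valid modulo lcm(55, 19) = 1045: x ≡ 687 (mod 1045).
  Combine with x ≡ 7 (mod 17); new modulus lcm = 17765.
    Write x = 687 + 1045·t and substitute into x ≡ 7 (mod 17): 1045·t ≡ 7 − 687 = -680 (mod 17).
    Reduce coefficients mod 17: 8·t ≡ 0 (mod 17).
    The inverse of 8 mod 17 is 15 (since 8·15 = 120 = 7·17 + 1), so t ≡ 15·0 = 0 ≡ 0 (mod 17).
    Then x = 687 + 1045·0 = 687, valid modulo lcm(1045, 17) = 17765: x ≡ 687 (mod 17765).
Verify against each original: 687 mod 11 = 5, 687 mod 5 = 2, 687 mod 19 = 3, 687 mod 17 = 7.

x ≡ 687 (mod 17765).


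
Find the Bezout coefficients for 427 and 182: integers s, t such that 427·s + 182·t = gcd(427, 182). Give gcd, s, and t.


Euclidean algorithm on (427, 182) — divide until remainder is 0:
  427 = 2 · 182 + 63
  182 = 2 · 63 + 56
  63 = 1 · 56 + 7
  56 = 8 · 7 + 0
gcd(427, 182) = 7.
Track Bezout coefficients alongside the remainders: start with r₀ = 427 = a·1 + b·0 (s = 1, t = 0) and r₁ = 182 = a·0 + b·1 (s = 0, t = 1); each new remainder r_{k+1} = r_{k-1} − q_k·r_k inherits s_{k+1} = s_{k-1} − q_k·s_k, t_{k+1} = t_{k-1} − q_k·t_k, so r_k = a·s_k + b·t_k at every step:
  q = 2: r = 63, s = 1 − 2·0 = 1, t = 0 − 2·1 = -2  (check: 427·1 + 182·(-2) = 63)
  q = 2: r = 56, s = 0 − 2·1 = -2, t = 1 − 2·(-2) = 5  (check: 427·(-2) + 182·5 = 56)
  q = 1: r = 7, s = 1 − 1·(-2) = 3, t = -2 − 1·5 = -7  (check: 427·3 + 182·(-7) = 7)
The row with r = 7 (the gcd) gives the Bezout coefficients s = 3, t = -7.
Result: 427 · (3) + 182 · (-7) = 7.

gcd(427, 182) = 7; s = 3, t = -7 (check: 427·3 + 182·(-7) = 7).


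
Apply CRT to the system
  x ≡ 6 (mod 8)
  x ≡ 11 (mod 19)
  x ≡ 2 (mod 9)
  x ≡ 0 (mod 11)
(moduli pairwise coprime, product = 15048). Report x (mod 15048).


Product of moduli M = 8 · 19 · 9 · 11 = 15048.
Merge one congruence at a time:
  Start: x ≡ 6 (mod 8).
  Combine with x ≡ 11 (mod 19); new modulus lcm = 152.
    Write x = 6 + 8·t and substitute into x ≡ 11 (mod 19): 8·t ≡ 11 − 6 = 5 (mod 19).
    The inverse of 8 mod 19 is 12 (since 8·12 = 96 = 5·19 + 1), so t ≡ 12·5 = 60 ≡ 3 (mod 19).
    Then x = 6 + 8·3 = 30, valid modulo lcm(8, 19) = 152: x ≡ 30 (mod 152).
  Combine with x ≡ 2 (mod 9); new modulus lcm = 1368.
    Write x = 30 + 152·t and substitute into x ≡ 2 (mod 9): 152·t ≡ 2 − 30 = -28 (mod 9).
    Reduce coefficients mod 9: 8·t ≡ 8 (mod 9).
    The inverse of 8 mod 9 is 8 (since 8·8 = 64 = 7·9 + 1), so t ≡ 8·8 = 64 ≡ 1 (mod 9).
    Then x = 30 + 152·1 = 182, valid modulo lcm(152, 9) = 1368: x ≡ 182 (mod 1368).
  Combine with x ≡ 0 (mod 11); new modulus lcm = 15048.
    Write x = 182 + 1368·t and substitute into x ≡ 0 (mod 11): 1368·t ≡ 0 − 182 = -182 (mod 11).
    Reduce coefficients mod 11: 4·t ≡ 5 (mod 11).
    The inverse of 4 mod 11 is 3 (since 4·3 = 12 = 1·11 + 1), so t ≡ 3·5 = 15 ≡ 4 (mod 11).
    Then x = 182 + 1368·4 = 5654, valid modulo lcm(1368, 11) = 15048: x ≡ 5654 (mod 15048).
Verify against each original: 5654 mod 8 = 6, 5654 mod 19 = 11, 5654 mod 9 = 2, 5654 mod 11 = 0.

x ≡ 5654 (mod 15048).


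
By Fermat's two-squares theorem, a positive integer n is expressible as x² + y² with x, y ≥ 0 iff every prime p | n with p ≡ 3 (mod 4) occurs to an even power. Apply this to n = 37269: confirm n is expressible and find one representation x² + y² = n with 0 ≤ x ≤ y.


Step 1: Factor n = 37269 = 3^2 · 41 · 101.
Step 2: Check the mod-4 condition on each prime factor: 3 ≡ 3 (mod 4), exponent 2 (must be even); 41 ≡ 1 (mod 4), exponent 1; 101 ≡ 1 (mod 4), exponent 1.
All primes ≡ 3 (mod 4) appear to even exponent (or don't appear), so by the two-squares theorem n IS expressible as a sum of two squares.
Step 3: Build a representation. Group n = k² · m with k = 3 and m = 41 · 101 = 4141 (a product of primes ≡ 1 (mod 4)); a representation of m scales to one of n via (k·x)² + (k·y)² = k²(x² + y²). Each prime p ≡ 1 (mod 4) is itself a sum of two squares; find a² by testing p − a² for a perfect square:
  41: 41 − 1² = 40, 41 − 2² = 37, 41 − 3² = 32, 41 − 4² = 25 = 5² ⇒ 41 = 4² + 5².
  101: 101 − 1² = 100 = 10² ⇒ 101 = 1² + 10².
  Combine using the Brahmagupta–Fibonacci identity (a² + b²)(c² + d²) = (ac − bd)² + (ad + bc)² = (ac + bd)² + (ad − bc)²:
  41 · 101 = 4141: from (4² + 5²)(1² + 10²), take (4·1 − 5·10, 4·10 + 5·1) = (4 − 50, 40 + 5) = (-46, 45); dropping signs (only squares matter) gives (46, 45); check 46² + 45² = 2116 + 2025 = 4141 ✓.
  Scale by k = 3: (3·46, 3·45) = (138, 135).
Step 4: Order so x ≤ y and verify: 135² + 138² = 18225 + 19044 = 37269 = n. ✓

n = 37269 = 135² + 138² (one valid representation with x ≤ y).


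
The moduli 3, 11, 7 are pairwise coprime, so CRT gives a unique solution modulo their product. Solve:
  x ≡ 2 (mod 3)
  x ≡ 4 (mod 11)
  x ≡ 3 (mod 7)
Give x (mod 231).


Moduli 3, 11, 7 are pairwise coprime; by CRT there is a unique solution modulo M = 3 · 11 · 7 = 231.
Solve pairwise, accumulating the modulus:
  Start with x ≡ 2 (mod 3).
  Combine with x ≡ 4 (mod 11): since gcd(3, 11) = 1, we get a unique residue mod 33.
    Write x = 2 + 3·t and substitute into x ≡ 4 (mod 11): 3·t ≡ 4 − 2 = 2 (mod 11).
    The inverse of 3 mod 11 is 4 (since 3·4 = 12 = 1·11 + 1), so t ≡ 4·2 = 8 ≡ 8 (mod 11).
    Then x = 2 + 3·8 = 26, valid modulo lcm(3, 11) = 33: x ≡ 26 (mod 33).
  Combine with x ≡ 3 (mod 7): since gcd(33, 7) = 1, we get a unique residue mod 231.
    Write x = 26 + 33·t and substitute into x ≡ 3 (mod 7): 33·t ≡ 3 − 26 = -23 (mod 7).
    Reduce coefficients mod 7: 5·t ≡ 5 (mod 7).
    The inverse of 5 mod 7 is 3 (since 5·3 = 15 = 2·7 + 1), so t ≡ 3·5 = 15 ≡ 1 (mod 7).
    Then x = 26 + 33·1 = 59, valid modulo lcm(33, 7) = 231: x ≡ 59 (mod 231).
Verify: 59 mod 3 = 2 ✓, 59 mod 11 = 4 ✓, 59 mod 7 = 3 ✓.

x ≡ 59 (mod 231).


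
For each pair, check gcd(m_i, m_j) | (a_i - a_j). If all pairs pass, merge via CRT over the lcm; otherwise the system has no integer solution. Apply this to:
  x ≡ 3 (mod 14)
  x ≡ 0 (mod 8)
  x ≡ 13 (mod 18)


Moduli 14, 8, 18 are not pairwise coprime, so CRT works modulo lcm(m_i) when all pairwise compatibility conditions hold.
Pairwise compatibility: gcd(m_i, m_j) must divide a_i - a_j for every pair.
Merge one congruence at a time:
  Start: x ≡ 3 (mod 14).
  Combine with x ≡ 0 (mod 8): gcd(14, 8) = 2, and 0 - 3 = -3 is NOT divisible by 2.
    ⇒ system is inconsistent (no integer solution).

No solution (the system is inconsistent).


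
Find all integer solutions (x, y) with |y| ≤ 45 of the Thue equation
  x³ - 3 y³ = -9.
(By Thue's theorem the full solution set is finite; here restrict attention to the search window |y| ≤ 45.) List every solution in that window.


The equation is x³ - 3y³ = -9. For fixed y, x³ = 3·y³ − 9, so a solution requires the RHS to be a perfect cube.
Strategy: iterate y from -45 to 45, compute RHS = 3·y³ − 9, and check whether it is a (positive or negative) perfect cube.
Check small values of y:
  y = 0: RHS = -9 is not a perfect cube.
  y = 1: RHS = -6 is not a perfect cube.
  y = -1: RHS = -12 is not a perfect cube.
  y = 2: RHS = 15 is not a perfect cube.
  y = -2: RHS = -33 is not a perfect cube.
  y = 3: RHS = 72 is not a perfect cube.
  y = -3: RHS = -90 is not a perfect cube.
Continuing the search up to |y| = 45 finds no solutions either.
No (x, y) in the scanned range satisfies the equation.

No integer solutions with |y| ≤ 45.


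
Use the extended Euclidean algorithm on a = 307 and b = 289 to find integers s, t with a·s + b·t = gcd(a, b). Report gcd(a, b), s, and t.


Euclidean algorithm on (307, 289) — divide until remainder is 0:
  307 = 1 · 289 + 18
  289 = 16 · 18 + 1
  18 = 18 · 1 + 0
gcd(307, 289) = 1.
Track Bezout coefficients alongside the remainders: start with r₀ = 307 = a·1 + b·0 (s = 1, t = 0) and r₁ = 289 = a·0 + b·1 (s = 0, t = 1); each new remainder r_{k+1} = r_{k-1} − q_k·r_k inherits s_{k+1} = s_{k-1} − q_k·s_k, t_{k+1} = t_{k-1} − q_k·t_k, so r_k = a·s_k + b·t_k at every step:
  q = 1: r = 18, s = 1 − 1·0 = 1, t = 0 − 1·1 = -1  (check: 307·1 + 289·(-1) = 18)
  q = 16: r = 1, s = 0 − 16·1 = -16, t = 1 − 16·(-1) = 17  (check: 307·(-16) + 289·17 = 1)
The row with r = 1 (the gcd) gives the Bezout coefficients s = -16, t = 17.
Result: 307 · (-16) + 289 · (17) = 1.

gcd(307, 289) = 1; s = -16, t = 17 (check: 307·(-16) + 289·17 = 1).


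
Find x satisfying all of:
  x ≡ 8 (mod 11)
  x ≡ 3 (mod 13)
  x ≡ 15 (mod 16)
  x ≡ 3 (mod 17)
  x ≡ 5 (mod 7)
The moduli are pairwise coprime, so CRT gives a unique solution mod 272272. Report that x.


Product of moduli M = 11 · 13 · 16 · 17 · 7 = 272272.
Merge one congruence at a time:
  Start: x ≡ 8 (mod 11).
  Combine with x ≡ 3 (mod 13); new modulus lcm = 143.
    Write x = 8 + 11·t and substitute into x ≡ 3 (mod 13): 11·t ≡ 3 − 8 = -5 (mod 13).
    Reduce coefficients mod 13: 11·t ≡ 8 (mod 13).
    The inverse of 11 mod 13 is 6 (since 11·6 = 66 = 5·13 + 1), so t ≡ 6·8 = 48 ≡ 9 (mod 13).
    Then x = 8 + 11·9 = 107, valid modulo lcm(11, 13) = 143: x ≡ 107 (mod 143).
  Combine with x ≡ 15 (mod 16); new modulus lcm = 2288.
    Write x = 107 + 143·t and substitute into x ≡ 15 (mod 16): 143·t ≡ 15 − 107 = -92 (mod 16).
    Reduce coefficients mod 16: 15·t ≡ 4 (mod 16).
    The inverse of 15 mod 16 is 15 (since 15·15 = 225 = 14·16 + 1), so t ≡ 15·4 = 60 ≡ 12 (mod 16).
    Then x = 107 + 143·12 = 1823, valid modulo lcm(143, 16) = 2288: x ≡ 1823 (mod 2288).
  Combine with x ≡ 3 (mod 17); new modulus lcm = 38896.
    Write x = 1823 + 2288·t and substitute into x ≡ 3 (mod 17): 2288·t ≡ 3 − 1823 = -1820 (mod 17).
    Reduce coefficients mod 17: 10·t ≡ 16 (mod 17).
    The inverse of 10 mod 17 is 12 (since 10·12 = 120 = 7·17 + 1), so t ≡ 12·16 = 192 ≡ 5 (mod 17).
    Then x = 1823 + 2288·5 = 13263, valid modulo lcm(2288, 17) = 38896: x ≡ 13263 (mod 38896).
  Combine with x ≡ 5 (mod 7); new modulus lcm = 272272.
    Write x = 13263 + 38896·t and substitute into x ≡ 5 (mod 7): 38896·t ≡ 5 − 13263 = -13258 (mod 7).
    Reduce coefficients mod 7: 4·t ≡ 0 (mod 7).
    The inverse of 4 mod 7 is 2 (since 4·2 = 8 = 1·7 + 1), so t ≡ 2·0 = 0 ≡ 0 (mod 7).
    Then x = 13263 + 38896·0 = 13263, valid modulo lcm(38896, 7) = 272272: x ≡ 13263 (mod 272272).
Verify against each original: 13263 mod 11 = 8, 13263 mod 13 = 3, 13263 mod 16 = 15, 13263 mod 17 = 3, 13263 mod 7 = 5.

x ≡ 13263 (mod 272272).


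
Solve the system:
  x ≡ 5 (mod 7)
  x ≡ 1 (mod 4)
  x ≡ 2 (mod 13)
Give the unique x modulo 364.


Moduli 7, 4, 13 are pairwise coprime; by CRT there is a unique solution modulo M = 7 · 4 · 13 = 364.
Solve pairwise, accumulating the modulus:
  Start with x ≡ 5 (mod 7).
  Combine with x ≡ 1 (mod 4): since gcd(7, 4) = 1, we get a unique residue mod 28.
    Write x = 5 + 7·t and substitute into x ≡ 1 (mod 4): 7·t ≡ 1 − 5 = -4 (mod 4).
    Reduce coefficients mod 4: 3·t ≡ 0 (mod 4).
    The inverse of 3 mod 4 is 3 (since 3·3 = 9 = 2·4 + 1), so t ≡ 3·0 = 0 ≡ 0 (mod 4).
    Then x = 5 + 7·0 = 5, valid modulo lcm(7, 4) = 28: x ≡ 5 (mod 28).
  Combine with x ≡ 2 (mod 13): since gcd(28, 13) = 1, we get a unique residue mod 364.
    Write x = 5 + 28·t and substitute into x ≡ 2 (mod 13): 28·t ≡ 2 − 5 = -3 (mod 13).
    Reduce coefficients mod 13: 2·t ≡ 10 (mod 13).
    The inverse of 2 mod 13 is 7 (since 2·7 = 14 = 1·13 + 1), so t ≡ 7·10 = 70 ≡ 5 (mod 13).
    Then x = 5 + 28·5 = 145, valid modulo lcm(28, 13) = 364: x ≡ 145 (mod 364).
Verify: 145 mod 7 = 5 ✓, 145 mod 4 = 1 ✓, 145 mod 13 = 2 ✓.

x ≡ 145 (mod 364).


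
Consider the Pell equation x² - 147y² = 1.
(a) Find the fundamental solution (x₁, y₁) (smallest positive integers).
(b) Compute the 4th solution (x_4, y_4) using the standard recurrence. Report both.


Step 1: Find the fundamental solution (x₁, y₁) of x² - 147y² = 1.
  Expand √147 as a continued fraction. a₀ = ⌊√147⌋ = 12; iterate m_{k+1} = d_k·a_k − m_k, d_{k+1} = (147 − m_{k+1}²)/d_k, a_{k+1} = ⌊(a₀ + m_{k+1})/d_{k+1}⌋ (starting m₀ = 0, d₀ = 1), with convergents p_k = a_k·p_{k-1} + p_{k-2}, q_k = a_k·q_{k-1} + q_{k-2} (p₋₁ = 1, q₋₁ = 0):
  k = 0: a₀ = 12; p₀/q₀ = 12/1; p₀² − 147·q₀² = 144 − 147 = -3.
  k = 1: m = 12, d = 3, a = ⌊(12 + 12)/3⌋ = 8; p/q = (8·12 + 1)/(8·1 + 0) = 97/8; p² − 147·q² = 9409 − 9408 = 1.
  The first convergent with p² − 147·q² = 1 gives the fundamental solution (x₁, y₁) = (97, 8).
Step 2: Apply the recurrence (x_{n+1}, y_{n+1}) = (x₁x_n + 147y₁y_n, x₁y_n + y₁x_n) repeatedly.
  From (x_1, y_1) = (97, 8): x_2 = 97·97 + 147·8·8 = 18817; y_2 = 97·8 + 8·97 = 1552.
  From (x_2, y_2) = (18817, 1552): x_3 = 97·18817 + 147·8·1552 = 3650401; y_3 = 97·1552 + 8·18817 = 301080.
  From (x_3, y_3) = (3650401, 301080): x_4 = 97·3650401 + 147·8·301080 = 708158977; y_4 = 97·301080 + 8·3650401 = 58407968.
Step 3: Verify x_4² - 147·y_4² = 501489136705686529 - 501489136705686528 = 1 (should be 1). ✓

(x_1, y_1) = (97, 8); (x_4, y_4) = (708158977, 58407968).
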